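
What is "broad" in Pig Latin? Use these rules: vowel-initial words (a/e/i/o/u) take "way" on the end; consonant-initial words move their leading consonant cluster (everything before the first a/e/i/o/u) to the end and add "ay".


Word: "broad"
Starts with consonant(s) → move to end, add 'ay'
Consonant cluster: "br"
Pig Latin = "oadbray"


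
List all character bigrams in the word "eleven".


Word: "eleven" (length 6)
Number of bigrams = 6 - 2 + 1 = 5
  Position 0: "el"
  Position 1: "le"
  Position 2: "ev"
  Position 3: "ve"
  Position 4: "en"
Bigrams = "el", "le", "ev", "ve", "en"


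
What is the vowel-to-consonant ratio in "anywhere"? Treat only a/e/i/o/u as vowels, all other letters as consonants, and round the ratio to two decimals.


Word: "anywhere"
Vowels (a,e,i,o,u): 3
Consonants: 5
Ratio = 3/5
= 0.60


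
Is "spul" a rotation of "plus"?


Word: "plus", Candidate: "spul"
Method: check if candidate is substring of word+word
"plusplus" contains "spul"? No
Is rotation = No


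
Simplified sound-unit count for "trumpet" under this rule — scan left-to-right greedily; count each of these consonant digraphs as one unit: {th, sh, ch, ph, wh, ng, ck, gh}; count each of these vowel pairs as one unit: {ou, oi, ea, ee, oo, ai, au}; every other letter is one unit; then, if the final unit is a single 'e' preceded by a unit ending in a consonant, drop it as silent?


Word: "trumpet" (7 letters)
Left-to-right scan:
  [1] 't' (letter)
  [2] 'r' (letter)
  [3] 'u' (letter)
  [4] 'm' (letter)
  [5] 'p' (letter)
  [6] 'e' (letter)
  [7] 't' (letter)
Units from scan: 7
Sound units = 7 units


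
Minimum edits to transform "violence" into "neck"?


Word 1: "violence" (length 8)
Word 2: "neck" (length 4)
One optimal edit sequence (insert/delete/substitute each cost 1):
  1. delete 'v'  (+1)
  2. delete 'i'  (+1)
  3. delete 'o'  (+1)
  4. substitute 'l' -> 'n'  (+1)
  5. keep 'e'
  6. delete 'n'  (+1)
  7. keep 'c'
  8. substitute 'e' -> 'k'  (+1)
Total edit operations: 6
Edit distance = 6


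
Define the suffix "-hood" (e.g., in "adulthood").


Suffix: -hood
Example: adulthood = adult + -hood
Meaning = state / condition


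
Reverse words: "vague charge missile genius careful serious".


Original: "vague charge missile genius careful serious"
Words (1..n): vague | charge | missile | genius | careful | serious
Reversed (n..1): serious | careful | genius | missile | charge | vague
Result = "serious careful genius missile charge vague"


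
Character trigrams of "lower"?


Word: "lower" (length 5)
Number of trigrams = 5 - 3 + 1 = 3
  Position 0: "low"
  Position 1: "owe"
  Position 2: "wer"
Trigrams = "low", "owe", "wer"


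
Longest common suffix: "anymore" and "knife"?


Word 1: "anymore"
Word 2: "knife"
Comparing from end:
  Pos -1: 'e' == 'e'
  Pos -2: 'r' != 'f' (stop)
LCS = "e" (length 1)


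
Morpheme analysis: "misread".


Word: "misread"
Morphemes: mis- | read
Each morpheme carries meaning
= 2 morphemes


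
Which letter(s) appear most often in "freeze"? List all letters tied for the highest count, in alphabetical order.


Word: "freeze"
Letter counts:
  'e': 3
  'f': 1
  'r': 1
  'z': 1
Maximum count = 3
Most frequent = 'e' (3 times each)


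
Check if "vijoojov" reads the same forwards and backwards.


Word: "vijoojov"
Reversed: "vojoojiv"
Forward == Backward? vijoojov != vojoojiv
Palindrome = No


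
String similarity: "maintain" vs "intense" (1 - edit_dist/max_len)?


Word 1: "maintain" (length 8)
Word 2: "intense" (length 7)
One optimal edit sequence:
  1. delete 'm'  (+1)
  2. delete 'a'  (+1)
  3. keep 'i'
  4. keep 'n'
  5. keep 't'
  6. insert 'e'  (+1)
  7. substitute 'a' -> 'n'  (+1)
  8. substitute 'i' -> 's'  (+1)
  9. substitute 'n' -> 'e'  (+1)
Edit distance = 6
Max length = max(8, 7) = 8
Similarity = 1 - 6/8
= 0.2500


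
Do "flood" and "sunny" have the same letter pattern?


Pattern of "flood": [0, 1, 2, 2, 3]
Pattern of "sunny": [0, 1, 2, 2, 3]
Patterns match
Same pattern = Yes


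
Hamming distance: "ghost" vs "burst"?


Comparing character by character (same length = 5):
  Pos 0: 'g' vs 'b' !=
  Pos 1: 'h' vs 'u' !=
  Pos 2: 'o' vs 'r' !=
  Pos 3: 's' vs 's' =
  Pos 4: 't' vs 't' =
Hamming distance = 3


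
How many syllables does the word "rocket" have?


Word: "rocket"
Syllable breakdown: rock-et
Counting: 2 parts
= 2 syllables


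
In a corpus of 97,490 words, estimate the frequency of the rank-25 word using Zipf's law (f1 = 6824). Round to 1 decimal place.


Zipf's law: f(r) = f(1) / r
f(1) = 6824
f(25) = 6824 / 25
= 273.0 occurrences


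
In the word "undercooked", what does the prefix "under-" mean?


Prefix: under-
Example: undercooked (under- + cooked)
Meaning = insufficient


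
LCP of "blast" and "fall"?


Word 1: "blast"
Word 2: "fall"
Comparing from start:
  Pos 0: 'b' != 'f' (stop)
LCP = "" (length 0)


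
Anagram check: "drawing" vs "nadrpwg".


Word 1: "drawing" → sorted: adginrw
Word 2: "nadrpwg" → sorted: adgnprw
Same letters? adginrw != adgnprw
Anagram = No


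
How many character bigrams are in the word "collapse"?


Word: "collapse" (length 8)
Number of 2-grams = length - 2 + 1 = 8 - 2 + 1
= 7


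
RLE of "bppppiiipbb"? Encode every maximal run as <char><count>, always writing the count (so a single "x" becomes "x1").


String: "bppppiiipbb"
Scanning for consecutive runs:
  'b' x 1
  'p' x 4
  'i' x 3
  'p' x 1
  'b' x 2
RLE = "b1p4i3p1b2"


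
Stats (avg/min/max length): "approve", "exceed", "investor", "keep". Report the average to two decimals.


Lengths: "approve"=7, "exceed"=6, "investor"=8, "keep"=4
Sum = 25, Count = 4
Average = 25/4 = 6.25
= avg=6.25, min=4, max=8


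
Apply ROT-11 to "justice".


Word: "justice"
Shift: 11
Each letter → (letter + shift) mod 26:
  'j' (9) + 11 = 20 → 'u'
  'u' (20) + 11 = 5 → 'f'
  's' (18) + 11 = 3 → 'd'
  't' (19) + 11 = 4 → 'e'
  'i' (8) + 11 = 19 → 't'
  'c' (2) + 11 = 13 → 'n'
  'e' (4) + 11 = 15 → 'p'
Result = "ufdetnp"


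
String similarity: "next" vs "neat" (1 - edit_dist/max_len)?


Word 1: "next" (length 4)
Word 2: "neat" (length 4)
One optimal edit sequence:
  1. keep 'n'
  2. keep 'e'
  3. substitute 'x' -> 'a'  (+1)
  4. keep 't'
Edit distance = 1
Max length = max(4, 4) = 4
Similarity = 1 - 1/4
= 0.7500


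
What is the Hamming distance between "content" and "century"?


Comparing character by character (same length = 7):
  Pos 0: 'c' vs 'c' =
  Pos 1: 'o' vs 'e' !=
  Pos 2: 'n' vs 'n' =
  Pos 3: 't' vs 't' =
  Pos 4: 'e' vs 'u' !=
  Pos 5: 'n' vs 'r' !=
  Pos 6: 't' vs 'y' !=
Hamming distance = 4


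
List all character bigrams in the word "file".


Word: "file" (length 4)
Number of bigrams = 4 - 2 + 1 = 3
  Position 0: "fi"
  Position 1: "il"
  Position 2: "le"
Bigrams = "fi", "il", "le"


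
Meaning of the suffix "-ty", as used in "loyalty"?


Suffix: -ty
As in: loyalty -> loyal + -ty
Meaning = quality of


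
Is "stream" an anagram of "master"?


Word 1: "master" → sorted: aemrst
Word 2: "stream" → sorted: aemrst
Same letters? aemrst == aemrst
Anagram = Yes


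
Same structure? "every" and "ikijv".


Pattern of "every": [0, 1, 0, 2, 3]
Pattern of "ikijv": [0, 1, 0, 2, 3]
Patterns match
Same pattern = Yes


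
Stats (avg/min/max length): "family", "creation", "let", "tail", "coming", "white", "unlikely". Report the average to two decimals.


Lengths: "family"=6, "creation"=8, "let"=3, "tail"=4, "coming"=6, "white"=5, "unlikely"=8
Sum = 40, Count = 7
Average = 40/7 = 5.71
= avg=5.71, min=3, max=8


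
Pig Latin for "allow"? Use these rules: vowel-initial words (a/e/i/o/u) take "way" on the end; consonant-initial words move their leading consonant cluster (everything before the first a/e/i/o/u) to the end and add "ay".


Word: "allow"
Starts with vowel → add 'way'
Pig Latin = "allowway"


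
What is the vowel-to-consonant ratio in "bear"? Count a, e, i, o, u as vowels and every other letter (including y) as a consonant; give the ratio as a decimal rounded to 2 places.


Word: "bear"
Vowels (a,e,i,o,u): 2
Consonants: 2
Ratio = 2/2
= 1.00


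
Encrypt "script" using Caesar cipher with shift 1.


Word: "script"
Shift: 1
Each letter → (letter + shift) mod 26:
  's' (18) + 1 = 19 → 't'
  'c' (2) + 1 = 3 → 'd'
  'r' (17) + 1 = 18 → 's'
  'i' (8) + 1 = 9 → 'j'
  'p' (15) + 1 = 16 → 'q'
  't' (19) + 1 = 20 → 'u'
Result = "tdsjqu"


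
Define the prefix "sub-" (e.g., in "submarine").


Prefix: sub-
As in: submarine -> sub- + marine
Meaning = under / below


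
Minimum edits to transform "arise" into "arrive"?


Word 1: "arise" (length 5)
Word 2: "arrive" (length 6)
One optimal edit sequence (insert/delete/substitute each cost 1):
  1. keep 'a'
  2. insert 'r'  (+1)
  3. keep 'r'
  4. keep 'i'
  5. substitute 's' -> 'v'  (+1)
  6. keep 'e'
Total edit operations: 2
Edit distance = 2


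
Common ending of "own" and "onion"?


Word 1: "own"
Word 2: "onion"
Comparing from end:
  Pos -1: 'n' == 'n'
  Pos -2: 'w' != 'o' (stop)
LCS = "n" (length 1)


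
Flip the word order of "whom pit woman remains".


Original: "whom pit woman remains"
Words (1..n): whom | pit | woman | remains
Reversed (n..1): remains | woman | pit | whom
Result = "remains woman pit whom"


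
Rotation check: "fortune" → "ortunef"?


Word: "fortune", Candidate: "ortunef"
Method: check if candidate is substring of word+word
"fortunefortune" contains "ortunef"? Yes
Is rotation = Yes


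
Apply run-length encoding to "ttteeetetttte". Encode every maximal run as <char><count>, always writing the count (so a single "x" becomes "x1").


String: "ttteeetetttte"
Scanning for consecutive runs:
  't' x 3
  'e' x 3
  't' x 1
  'e' x 1
  't' x 4
  'e' x 1
RLE = "t3e3t1e1t4e1"


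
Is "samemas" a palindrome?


Word: "samemas"
Reversed: "samemas"
Forward == Backward? samemas == samemas
Palindrome = Yes


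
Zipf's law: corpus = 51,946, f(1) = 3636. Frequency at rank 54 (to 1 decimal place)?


Zipf's law: f(r) = f(1) / r
f(1) = 3636
f(54) = 3636 / 54
= 67.3 occurrences


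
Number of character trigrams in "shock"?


Word: "shock" (length 5)
Number of 3-grams = length - 3 + 1 = 5 - 3 + 1
= 3


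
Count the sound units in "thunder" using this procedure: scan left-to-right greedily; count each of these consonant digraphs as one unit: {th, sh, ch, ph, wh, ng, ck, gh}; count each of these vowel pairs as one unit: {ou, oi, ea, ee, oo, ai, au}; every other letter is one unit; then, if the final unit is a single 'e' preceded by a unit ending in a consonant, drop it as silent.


Word: "thunder" (7 letters)
Left-to-right scan:
  [1] 'th' (digraph)
  [2] 'u' (letter)
  [3] 'n' (letter)
  [4] 'd' (letter)
  [5] 'e' (letter)
  [6] 'r' (letter)
Units from scan: 6
Sound units = 6 units


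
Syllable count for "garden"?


Word: "garden"
Syllable breakdown: gar / den
Counting: 2 parts
= 2 syllables


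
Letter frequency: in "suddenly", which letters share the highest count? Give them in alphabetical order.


Word: "suddenly"
Letter counts:
  'd': 2
  'e': 1
  'l': 1
  'n': 1
  's': 1
  'u': 1
  'y': 1
Maximum count = 2
Most frequent = 'd' (2 times each)


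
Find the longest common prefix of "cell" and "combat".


Word 1: "cell"
Word 2: "combat"
Comparing from start:
  Pos 0: 'c' == 'c'
  Pos 1: 'e' != 'o' (stop)
LCP = "c" (length 1)


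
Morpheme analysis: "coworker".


Word: "coworker"
Morphemes: co- | work | -er
Each morpheme carries meaning
= 3 morphemes


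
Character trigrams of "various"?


Word: "various" (length 7)
Number of trigrams = 7 - 3 + 1 = 5
  Position 0: "var"
  Position 1: "ari"
  Position 2: "rio"
  Position 3: "iou"
  Position 4: "ous"
Trigrams = "var", "ari", "rio", "iou", "ous"


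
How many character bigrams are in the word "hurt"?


Word: "hurt" (length 4)
Number of 2-grams = length - 2 + 1 = 4 - 2 + 1
= 3


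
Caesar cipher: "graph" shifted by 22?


Word: "graph"
Shift: 22
Each letter → (letter + shift) mod 26:
  'g' (6) + 22 = 2 → 'c'
  'r' (17) + 22 = 13 → 'n'
  'a' (0) + 22 = 22 → 'w'
  'p' (15) + 22 = 11 → 'l'
  'h' (7) + 22 = 3 → 'd'
Result = "cnwld"


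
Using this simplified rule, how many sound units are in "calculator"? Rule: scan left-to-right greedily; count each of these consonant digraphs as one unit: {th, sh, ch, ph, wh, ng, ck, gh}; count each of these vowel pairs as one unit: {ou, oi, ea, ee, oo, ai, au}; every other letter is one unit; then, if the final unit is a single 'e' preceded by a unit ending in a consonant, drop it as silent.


Word: "calculator" (10 letters)
Left-to-right scan:
  [1] 'c' (letter)
  [2] 'a' (letter)
  [3] 'l' (letter)
  [4] 'c' (letter)
  [5] 'u' (letter)
  [6] 'l' (letter)
  [7] 'a' (letter)
  [8] 't' (letter)
  [9] 'o' (letter)
  [10] 'r' (letter)
Units from scan: 10
Sound units = 10 units


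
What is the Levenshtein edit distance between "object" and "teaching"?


Word 1: "object" (length 6)
Word 2: "teaching" (length 8)
One optimal edit sequence (insert/delete/substitute each cost 1):
  1. insert 't'  (+1)
  2. insert 'e'  (+1)
  3. substitute 'o' -> 'a'  (+1)
  4. substitute 'b' -> 'c'  (+1)
  5. substitute 'j' -> 'h'  (+1)
  6. substitute 'e' -> 'i'  (+1)
  7. substitute 'c' -> 'n'  (+1)
  8. substitute 't' -> 'g'  (+1)
Total edit operations: 8
Edit distance = 8


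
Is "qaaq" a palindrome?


Word: "qaaq"
Reversed: "qaaq"
Forward == Backward? qaaq == qaaq
Palindrome = Yes


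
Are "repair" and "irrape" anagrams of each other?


Word 1: "repair" → sorted: aeiprr
Word 2: "irrape" → sorted: aeiprr
Same letters? aeiprr == aeiprr
Anagram = Yes


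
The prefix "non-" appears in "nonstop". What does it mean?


Prefix: non-
Example: nonstop = non- + stop
Meaning = not


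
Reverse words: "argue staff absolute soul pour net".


Original: "argue staff absolute soul pour net"
Words (1..n): argue | staff | absolute | soul | pour | net
Reversed (n..1): net | pour | soul | absolute | staff | argue
Result = "net pour soul absolute staff argue"


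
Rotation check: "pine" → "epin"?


Word: "pine", Candidate: "epin"
Method: check if candidate is substring of word+word
"pinepine" contains "epin"? Yes
Is rotation = Yes


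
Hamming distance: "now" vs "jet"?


Comparing character by character (same length = 3):
  Pos 0: 'n' vs 'j' !=
  Pos 1: 'o' vs 'e' !=
  Pos 2: 'w' vs 't' !=
Hamming distance = 3


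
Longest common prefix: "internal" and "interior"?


Word 1: "internal"
Word 2: "interior"
Comparing from start:
  Pos 0: 'i' == 'i'
  Pos 1: 'n' == 'n'
  Pos 2: 't' == 't'
  Pos 3: 'e' == 'e'
  Pos 4: 'r' == 'r'
  Pos 5: 'n' != 'i' (stop)
LCP = "inter" (length 5)


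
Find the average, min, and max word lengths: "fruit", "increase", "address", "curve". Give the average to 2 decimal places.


Lengths: "fruit"=5, "increase"=8, "address"=7, "curve"=5
Sum = 25, Count = 4
Average = 25/4 = 6.25
= avg=6.25, min=5, max=8


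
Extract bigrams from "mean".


Word: "mean" (length 4)
Number of bigrams = 4 - 2 + 1 = 3
  Position 0: "me"
  Position 1: "ea"
  Position 2: "an"
Bigrams = "me", "ea", "an"


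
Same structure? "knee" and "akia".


Pattern of "knee": [0, 1, 2, 2]
Pattern of "akia": [0, 1, 2, 0]
Patterns do not match
Same pattern = No


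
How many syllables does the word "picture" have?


Word: "picture"
Syllable breakdown: pic / ture
Counting: 2 parts
= 2 syllables


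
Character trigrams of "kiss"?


Word: "kiss" (length 4)
Number of trigrams = 4 - 3 + 1 = 2
  Position 0: "kis"
  Position 1: "iss"
Trigrams = "kis", "iss"


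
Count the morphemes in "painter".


Word: "painter"
Morphemes: paint | -er
Each morpheme carries meaning
= 2 morphemes


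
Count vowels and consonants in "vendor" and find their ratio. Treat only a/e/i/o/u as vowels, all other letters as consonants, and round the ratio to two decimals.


Word: "vendor"
Vowels (a,e,i,o,u): 2
Consonants: 4
Ratio = 2/4
= 0.50


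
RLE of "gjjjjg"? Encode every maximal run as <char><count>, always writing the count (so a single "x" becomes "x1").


String: "gjjjjg"
Scanning for consecutive runs:
  'g' x 1
  'j' x 4
  'g' x 1
RLE = "g1j4g1"


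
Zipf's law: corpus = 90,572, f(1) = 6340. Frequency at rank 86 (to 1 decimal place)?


Zipf's law: f(r) = f(1) / r
f(1) = 6340
f(86) = 6340 / 86
= 73.7 occurrences


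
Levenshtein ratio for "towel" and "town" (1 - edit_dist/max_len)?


Word 1: "towel" (length 5)
Word 2: "town" (length 4)
One optimal edit sequence:
  1. keep 't'
  2. keep 'o'
  3. keep 'w'
  4. delete 'e'  (+1)
  5. substitute 'l' -> 'n'  (+1)
Edit distance = 2
Max length = max(5, 4) = 5
Similarity = 1 - 2/5
= 0.6000


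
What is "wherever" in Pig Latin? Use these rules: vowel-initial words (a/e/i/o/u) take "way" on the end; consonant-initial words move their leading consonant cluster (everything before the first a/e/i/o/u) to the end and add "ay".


Word: "wherever"
Starts with consonant(s) → move to end, add 'ay'
Consonant cluster: "wh"
Pig Latin = "ereverwhay"


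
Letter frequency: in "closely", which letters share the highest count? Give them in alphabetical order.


Word: "closely"
Letter counts:
  'c': 1
  'e': 1
  'l': 2
  'o': 1
  's': 1
  'y': 1
Maximum count = 2
Most frequent = 'l' (2 times each)


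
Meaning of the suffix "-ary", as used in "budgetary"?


Suffix: -ary
Example: budgetary = budget + -ary
Meaning = relating to


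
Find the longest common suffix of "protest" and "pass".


Word 1: "protest"
Word 2: "pass"
Comparing from end:
  Pos -1: 't' != 's' (stop)
LCS = "" (length 0)


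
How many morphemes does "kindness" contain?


Word: "kindness"
Morphemes: kind | -ness
Each morpheme carries meaning
= 2 morphemes


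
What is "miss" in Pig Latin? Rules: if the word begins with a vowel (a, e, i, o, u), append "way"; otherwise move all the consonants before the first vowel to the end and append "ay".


Word: "miss"
Starts with consonant(s) → move to end, add 'ay'
Consonant cluster: "m"
Pig Latin = "issmay"


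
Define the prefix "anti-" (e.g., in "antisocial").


Prefix: anti-
Example: antisocial (anti- + social)
Meaning = against


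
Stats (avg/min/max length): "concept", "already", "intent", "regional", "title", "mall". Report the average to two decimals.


Lengths: "concept"=7, "already"=7, "intent"=6, "regional"=8, "title"=5, "mall"=4
Sum = 37, Count = 6
Average = 37/6 = 6.17
= avg=6.17, min=4, max=8


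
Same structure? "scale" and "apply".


Pattern of "scale": [0, 1, 2, 3, 4]
Pattern of "apply": [0, 1, 1, 2, 3]
Patterns do not match
Same pattern = No


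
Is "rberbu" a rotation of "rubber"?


Word: "rubber", Candidate: "rberbu"
Method: check if candidate is substring of word+word
"rubberrubber" contains "rberbu"? No
Is rotation = No


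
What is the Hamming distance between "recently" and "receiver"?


Comparing character by character (same length = 8):
  Pos 0: 'r' vs 'r' =
  Pos 1: 'e' vs 'e' =
  Pos 2: 'c' vs 'c' =
  Pos 3: 'e' vs 'e' =
  Pos 4: 'n' vs 'i' !=
  Pos 5: 't' vs 'v' !=
  Pos 6: 'l' vs 'e' !=
  Pos 7: 'y' vs 'r' !=
Hamming distance = 4


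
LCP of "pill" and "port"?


Word 1: "pill"
Word 2: "port"
Comparing from start:
  Pos 0: 'p' == 'p'
  Pos 1: 'i' != 'o' (stop)
LCP = "p" (length 1)


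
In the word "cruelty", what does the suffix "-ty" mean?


Suffix: -ty
As in: cruelty -> cruel + -ty
Meaning = quality of


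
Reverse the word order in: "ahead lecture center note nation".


Original: "ahead lecture center note nation"
Words (1..n): ahead | lecture | center | note | nation
Reversed (n..1): nation | note | center | lecture | ahead
Result = "nation note center lecture ahead"


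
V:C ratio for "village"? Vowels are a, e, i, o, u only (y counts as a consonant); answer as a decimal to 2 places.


Word: "village"
Vowels (a,e,i,o,u): 3
Consonants: 4
Ratio = 3/4
= 0.75


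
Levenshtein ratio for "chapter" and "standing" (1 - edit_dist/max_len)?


Word 1: "chapter" (length 7)
Word 2: "standing" (length 8)
One optimal edit sequence:
  1. substitute 'c' -> 's'  (+1)
  2. substitute 'h' -> 't'  (+1)
  3. keep 'a'
  4. insert 'n'  (+1)
  5. substitute 'p' -> 'd'  (+1)
  6. substitute 't' -> 'i'  (+1)
  7. substitute 'e' -> 'n'  (+1)
  8. substitute 'r' -> 'g'  (+1)
Edit distance = 7
Max length = max(7, 8) = 8
Similarity = 1 - 7/8
= 0.1250


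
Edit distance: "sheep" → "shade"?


Word 1: "sheep" (length 5)
Word 2: "shade" (length 5)
One optimal edit sequence (insert/delete/substitute each cost 1):
  1. keep 's'
  2. keep 'h'
  3. substitute 'e' -> 'a'  (+1)
  4. substitute 'e' -> 'd'  (+1)
  5. substitute 'p' -> 'e'  (+1)
Total edit operations: 3
Edit distance = 3


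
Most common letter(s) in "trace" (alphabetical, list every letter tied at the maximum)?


Word: "trace"
Letter counts:
  'a': 1
  'c': 1
  'e': 1
  'r': 1
  't': 1
Maximum count = 1
Most frequent = 'a', 'c', 'e', 'r', 't' (1 time each)


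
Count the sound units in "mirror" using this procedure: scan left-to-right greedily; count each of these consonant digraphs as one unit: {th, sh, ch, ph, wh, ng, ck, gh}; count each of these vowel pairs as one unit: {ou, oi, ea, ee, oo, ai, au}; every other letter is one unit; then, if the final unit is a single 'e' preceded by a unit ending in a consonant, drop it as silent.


Word: "mirror" (6 letters)
Left-to-right scan:
  1. 'm' (letter)
  2. 'i' (letter)
  3. 'r' (letter)
  4. 'r' (letter)
  5. 'o' (letter)
  6. 'r' (letter)
Units from scan: 6
Sound units = 6 units


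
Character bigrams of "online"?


Word: "online" (length 6)
Number of bigrams = 6 - 2 + 1 = 5
  Position 0: "on"
  Position 1: "nl"
  Position 2: "li"
  Position 3: "in"
  Position 4: "ne"
Bigrams = "on", "nl", "li", "in", "ne"


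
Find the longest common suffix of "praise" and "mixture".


Word 1: "praise"
Word 2: "mixture"
Comparing from end:
  Pos -1: 'e' == 'e'
  Pos -2: 's' != 'r' (stop)
LCS = "e" (length 1)


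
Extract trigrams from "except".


Word: "except" (length 6)
Number of trigrams = 6 - 3 + 1 = 4
  Position 0: "exc"
  Position 1: "xce"
  Position 2: "cep"
  Position 3: "ept"
Trigrams = "exc", "xce", "cep", "ept"


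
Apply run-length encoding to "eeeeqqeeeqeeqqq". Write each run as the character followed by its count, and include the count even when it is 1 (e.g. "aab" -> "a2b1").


String: "eeeeqqeeeqeeqqq"
Scanning for consecutive runs:
  'e' x 4
  'q' x 2
  'e' x 3
  'q' x 1
  'e' x 2
  'q' x 3
RLE = "e4q2e3q1e2q3"


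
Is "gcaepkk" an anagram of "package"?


Word 1: "package" → sorted: aacegkp
Word 2: "gcaepkk" → sorted: acegkkp
Same letters? aacegkp != acegkkp
Anagram = No


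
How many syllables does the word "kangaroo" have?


Word: "kangaroo"
Syllable breakdown: kan | ga | roo
Counting: 3 parts
= 3 syllables


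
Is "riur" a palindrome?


Word: "riur"
Reversed: "ruir"
Forward == Backward? riur != ruir
Palindrome = No


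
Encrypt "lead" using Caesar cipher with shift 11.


Word: "lead"
Shift: 11
Each letter → (letter + shift) mod 26:
  'l' (11) + 11 = 22 → 'w'
  'e' (4) + 11 = 15 → 'p'
  'a' (0) + 11 = 11 → 'l'
  'd' (3) + 11 = 14 → 'o'
Result = "wplo"


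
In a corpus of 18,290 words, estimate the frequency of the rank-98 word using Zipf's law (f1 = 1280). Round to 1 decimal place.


Zipf's law: f(r) = f(1) / r
f(1) = 1280
f(98) = 1280 / 98
= 13.1 occurrences


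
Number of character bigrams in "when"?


Word: "when" (length 4)
Number of 2-grams = length - 2 + 1 = 4 - 2 + 1
= 3


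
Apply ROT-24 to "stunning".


Word: "stunning"
Shift: 24
Each letter → (letter + shift) mod 26:
  's' (18) + 24 = 16 → 'q'
  't' (19) + 24 = 17 → 'r'
  'u' (20) + 24 = 18 → 's'
  'n' (13) + 24 = 11 → 'l'
  'n' (13) + 24 = 11 → 'l'
  'i' (8) + 24 = 6 → 'g'
  'n' (13) + 24 = 11 → 'l'
  'g' (6) + 24 = 4 → 'e'
Result = "qrsllgle"


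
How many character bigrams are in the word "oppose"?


Word: "oppose" (length 6)
Number of 2-grams = length - 2 + 1 = 6 - 2 + 1
= 5


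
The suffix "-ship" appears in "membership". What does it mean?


Suffix: -ship
Example: membership = member + -ship
Meaning = state / position


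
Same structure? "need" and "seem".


Pattern of "need": [0, 1, 1, 2]
Pattern of "seem": [0, 1, 1, 2]
Patterns match
Same pattern = Yes


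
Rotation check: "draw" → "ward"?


Word: "draw", Candidate: "ward"
Method: check if candidate is substring of word+word
"drawdraw" contains "ward"? No
Is rotation = No


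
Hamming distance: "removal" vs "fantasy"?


Comparing character by character (same length = 7):
  Pos 0: 'r' vs 'f' !=
  Pos 1: 'e' vs 'a' !=
  Pos 2: 'm' vs 'n' !=
  Pos 3: 'o' vs 't' !=
  Pos 4: 'v' vs 'a' !=
  Pos 5: 'a' vs 's' !=
  Pos 6: 'l' vs 'y' !=
Hamming distance = 7


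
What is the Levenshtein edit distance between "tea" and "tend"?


Word 1: "tea" (length 3)
Word 2: "tend" (length 4)
One optimal edit sequence (insert/delete/substitute each cost 1):
  1. keep 't'
  2. keep 'e'
  3. insert 'n'  (+1)
  4. substitute 'a' -> 'd'  (+1)
Total edit operations: 2
Edit distance = 2


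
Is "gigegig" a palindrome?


Word: "gigegig"
Reversed: "gigegig"
Forward == Backward? gigegig == gigegig
Palindrome = Yes


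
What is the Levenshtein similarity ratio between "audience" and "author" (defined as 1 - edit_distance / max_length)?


Word 1: "audience" (length 8)
Word 2: "author" (length 6)
One optimal edit sequence:
  1. keep 'a'
  2. keep 'u'
  3. delete 'd'  (+1)
  4. delete 'i'  (+1)
  5. substitute 'e' -> 't'  (+1)
  6. substitute 'n' -> 'h'  (+1)
  7. substitute 'c' -> 'o'  (+1)
  8. substitute 'e' -> 'r'  (+1)
Edit distance = 6
Max length = max(8, 6) = 8
Similarity = 1 - 6/8
= 0.2500


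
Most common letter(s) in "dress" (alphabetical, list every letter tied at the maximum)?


Word: "dress"
Letter counts:
  'd': 1
  'e': 1
  'r': 1
  's': 2
Maximum count = 2
Most frequent = 's' (2 times each)


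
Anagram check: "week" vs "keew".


Word 1: "week" → sorted: eekw
Word 2: "keew" → sorted: eekw
Same letters? eekw == eekw
Anagram = Yes


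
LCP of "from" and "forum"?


Word 1: "from"
Word 2: "forum"
Comparing from start:
  Pos 0: 'f' == 'f'
  Pos 1: 'r' != 'o' (stop)
LCP = "f" (length 1)


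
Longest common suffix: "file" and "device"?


Word 1: "file"
Word 2: "device"
Comparing from end:
  Pos -1: 'e' == 'e'
  Pos -2: 'l' != 'c' (stop)
LCS = "e" (length 1)


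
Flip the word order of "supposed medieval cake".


Original: "supposed medieval cake"
Words (1..n): supposed | medieval | cake
Reversed (n..1): cake | medieval | supposed
Result = "cake medieval supposed"


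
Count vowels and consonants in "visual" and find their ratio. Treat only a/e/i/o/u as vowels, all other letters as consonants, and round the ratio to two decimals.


Word: "visual"
Vowels (a,e,i,o,u): 3
Consonants: 3
Ratio = 3/3
= 1.00


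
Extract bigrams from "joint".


Word: "joint" (length 5)
Number of bigrams = 5 - 2 + 1 = 4
  Position 0: "jo"
  Position 1: "oi"
  Position 2: "in"
  Position 3: "nt"
Bigrams = "jo", "oi", "in", "nt"


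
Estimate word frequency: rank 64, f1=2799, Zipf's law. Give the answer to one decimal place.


Zipf's law: f(r) = f(1) / r
f(1) = 2799
f(64) = 2799 / 64
= 43.7 occurrences


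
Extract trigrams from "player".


Word: "player" (length 6)
Number of trigrams = 6 - 3 + 1 = 4
  Position 0: "pla"
  Position 1: "lay"
  Position 2: "aye"
  Position 3: "yer"
Trigrams = "pla", "lay", "aye", "yer"


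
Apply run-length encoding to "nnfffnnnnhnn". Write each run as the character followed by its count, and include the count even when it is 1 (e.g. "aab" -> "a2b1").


String: "nnfffnnnnhnn"
Scanning for consecutive runs:
  'n' x 2
  'f' x 3
  'n' x 4
  'h' x 1
  'n' x 2
RLE = "n2f3n4h1n2"


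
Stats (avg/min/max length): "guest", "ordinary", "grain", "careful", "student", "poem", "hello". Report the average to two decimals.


Lengths: "guest"=5, "ordinary"=8, "grain"=5, "careful"=7, "student"=7, "poem"=4, "hello"=5
Sum = 41, Count = 7
Average = 41/7 = 5.86
= avg=5.86, min=4, max=8


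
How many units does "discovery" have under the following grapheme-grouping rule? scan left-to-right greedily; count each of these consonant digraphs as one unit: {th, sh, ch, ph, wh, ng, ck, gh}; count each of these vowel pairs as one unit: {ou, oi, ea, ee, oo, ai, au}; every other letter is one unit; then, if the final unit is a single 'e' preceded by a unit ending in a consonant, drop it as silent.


Word: "discovery" (9 letters)
Left-to-right scan:
  (1) 'd' (letter)
  (2) 'i' (letter)
  (3) 's' (letter)
  (4) 'c' (letter)
  (5) 'o' (letter)
  (6) 'v' (letter)
  (7) 'e' (letter)
  (8) 'r' (letter)
  (9) 'y' (letter)
Units from scan: 9
Sound units = 9 units


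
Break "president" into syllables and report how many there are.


Word: "president"
Syllable breakdown: pres · i · dent
Counting: 3 parts
= 3 syllables


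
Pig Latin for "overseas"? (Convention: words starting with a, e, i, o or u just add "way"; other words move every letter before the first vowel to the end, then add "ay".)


Word: "overseas"
Starts with vowel → add 'way'
Pig Latin = "overseasway"


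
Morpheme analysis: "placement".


Word: "placement"
Morphemes: place + -ment
Each morpheme carries meaning
= 2 morphemes


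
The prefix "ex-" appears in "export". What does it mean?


Prefix: ex-
Example: export (ex- + port)
Meaning = out / former


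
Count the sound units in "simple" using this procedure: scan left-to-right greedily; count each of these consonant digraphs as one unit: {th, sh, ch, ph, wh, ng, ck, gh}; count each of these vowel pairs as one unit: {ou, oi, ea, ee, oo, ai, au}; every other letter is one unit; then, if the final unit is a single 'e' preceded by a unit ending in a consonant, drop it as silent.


Word: "simple" (6 letters)
Left-to-right scan:
  [1] 's' (letter)
  [2] 'i' (letter)
  [3] 'm' (letter)
  [4] 'p' (letter)
  [5] 'l' (letter)
  [6] 'e' (letter)
Units from scan: 6
Final unit is 'e' after a consonant -> drop as silent (-1)
Sound units = 5 units


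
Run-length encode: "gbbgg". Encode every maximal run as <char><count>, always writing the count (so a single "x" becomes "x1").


String: "gbbgg"
Scanning for consecutive runs:
  'g' x 1
  'b' x 2
  'g' x 2
RLE = "g1b2g2"


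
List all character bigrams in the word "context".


Word: "context" (length 7)
Number of bigrams = 7 - 2 + 1 = 6
  Position 0: "co"
  Position 1: "on"
  Position 2: "nt"
  Position 3: "te"
  Position 4: "ex"
  Position 5: "xt"
Bigrams = "co", "on", "nt", "te", "ex", "xt"


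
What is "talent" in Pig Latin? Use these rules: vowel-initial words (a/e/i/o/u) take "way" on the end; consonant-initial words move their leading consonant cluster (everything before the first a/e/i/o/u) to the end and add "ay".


Word: "talent"
Starts with consonant(s) → move to end, add 'ay'
Consonant cluster: "t"
Pig Latin = "alenttay"


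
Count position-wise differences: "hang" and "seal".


Comparing character by character (same length = 4):
  Pos 0: 'h' vs 's' !=
  Pos 1: 'a' vs 'e' !=
  Pos 2: 'n' vs 'a' !=
  Pos 3: 'g' vs 'l' !=
Hamming distance = 4


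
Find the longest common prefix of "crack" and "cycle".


Word 1: "crack"
Word 2: "cycle"
Comparing from start:
  Pos 0: 'c' == 'c'
  Pos 1: 'r' != 'y' (stop)
LCP = "c" (length 1)


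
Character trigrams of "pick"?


Word: "pick" (length 4)
Number of trigrams = 4 - 3 + 1 = 2
  Position 0: "pic"
  Position 1: "ick"
Trigrams = "pic", "ick"


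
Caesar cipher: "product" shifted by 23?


Word: "product"
Shift: 23
Each letter → (letter + shift) mod 26:
  'p' (15) + 23 = 12 → 'm'
  'r' (17) + 23 = 14 → 'o'
  'o' (14) + 23 = 11 → 'l'
  'd' (3) + 23 = 0 → 'a'
  'u' (20) + 23 = 17 → 'r'
  'c' (2) + 23 = 25 → 'z'
  't' (19) + 23 = 16 → 'q'
Result = "molarzq"


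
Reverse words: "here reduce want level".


Original: "here reduce want level"
Words (1..n): here | reduce | want | level
Reversed (n..1): level | want | reduce | here
Result = "level want reduce here"


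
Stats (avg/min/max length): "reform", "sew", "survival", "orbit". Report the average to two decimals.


Lengths: "reform"=6, "sew"=3, "survival"=8, "orbit"=5
Sum = 22, Count = 4
Average = 22/4 = 5.50
= avg=5.50, min=3, max=8


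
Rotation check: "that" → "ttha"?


Word: "that", Candidate: "ttha"
Method: check if candidate is substring of word+word
"thatthat" contains "ttha"? Yes
Is rotation = Yes


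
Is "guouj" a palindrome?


Word: "guouj"
Reversed: "juoug"
Forward == Backward? guouj != juoug
Palindrome = No


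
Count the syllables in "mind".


Word: "mind"
Syllable breakdown: mind
Counting: 1 part
= 1 syllable


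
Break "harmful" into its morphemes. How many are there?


Word: "harmful"
Morphemes: harm + -ful
Each morpheme carries meaning
= 2 morphemes


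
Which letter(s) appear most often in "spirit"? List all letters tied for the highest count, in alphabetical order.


Word: "spirit"
Letter counts:
  'i': 2
  'p': 1
  'r': 1
  's': 1
  't': 1
Maximum count = 2
Most frequent = 'i' (2 times each)


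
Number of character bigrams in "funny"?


Word: "funny" (length 5)
Number of 2-grams = length - 2 + 1 = 5 - 2 + 1
= 4


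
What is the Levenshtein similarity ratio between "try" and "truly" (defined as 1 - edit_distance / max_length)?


Word 1: "try" (length 3)
Word 2: "truly" (length 5)
One optimal edit sequence:
  1. keep 't'
  2. keep 'r'
  3. insert 'u'  (+1)
  4. insert 'l'  (+1)
  5. keep 'y'
Edit distance = 2
Max length = max(3, 5) = 5
Similarity = 1 - 2/5
= 0.6000


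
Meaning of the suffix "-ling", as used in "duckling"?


Suffix: -ling
Example: duckling (duck + -ling)
Meaning = small / young


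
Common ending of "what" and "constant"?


Word 1: "what"
Word 2: "constant"
Comparing from end:
  Pos -1: 't' == 't'
  Pos -2: 'a' != 'n' (stop)
LCS = "t" (length 1)


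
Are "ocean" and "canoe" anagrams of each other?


Word 1: "ocean" → sorted: aceno
Word 2: "canoe" → sorted: aceno
Same letters? aceno == aceno
Anagram = Yes


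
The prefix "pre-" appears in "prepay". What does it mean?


Prefix: pre-
As in: prepay -> pre- + pay
Meaning = before


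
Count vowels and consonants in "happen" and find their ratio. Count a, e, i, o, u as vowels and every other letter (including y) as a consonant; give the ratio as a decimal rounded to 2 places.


Word: "happen"
Vowels (a,e,i,o,u): 2
Consonants: 4
Ratio = 2/4
= 0.50


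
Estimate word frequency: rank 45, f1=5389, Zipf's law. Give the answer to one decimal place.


Zipf's law: f(r) = f(1) / r
f(1) = 5389
f(45) = 5389 / 45
= 119.8 occurrences


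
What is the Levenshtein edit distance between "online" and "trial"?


Word 1: "online" (length 6)
Word 2: "trial" (length 5)
One optimal edit sequence (insert/delete/substitute each cost 1):
  1. delete 'o'  (+1)
  2. substitute 'n' -> 't'  (+1)
  3. substitute 'l' -> 'r'  (+1)
  4. keep 'i'
  5. substitute 'n' -> 'a'  (+1)
  6. substitute 'e' -> 'l'  (+1)
Total edit operations: 5
Edit distance = 5


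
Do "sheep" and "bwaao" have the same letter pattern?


Pattern of "sheep": [0, 1, 2, 2, 3]
Pattern of "bwaao": [0, 1, 2, 2, 3]
Patterns match
Same pattern = Yes


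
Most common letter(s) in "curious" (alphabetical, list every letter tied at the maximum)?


Word: "curious"
Letter counts:
  'c': 1
  'i': 1
  'o': 1
  'r': 1
  's': 1
  'u': 2
Maximum count = 2
Most frequent = 'u' (2 times each)


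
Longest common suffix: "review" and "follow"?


Word 1: "review"
Word 2: "follow"
Comparing from end:
  Pos -1: 'w' == 'w'
  Pos -2: 'e' != 'o' (stop)
LCS = "w" (length 1)


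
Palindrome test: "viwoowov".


Word: "viwoowov"
Reversed: "vowoowiv"
Forward == Backward? viwoowov != vowoowiv
Palindrome = No


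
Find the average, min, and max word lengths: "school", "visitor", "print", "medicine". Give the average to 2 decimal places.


Lengths: "school"=6, "visitor"=7, "print"=5, "medicine"=8
Sum = 26, Count = 4
Average = 26/4 = 6.50
= avg=6.50, min=5, max=8


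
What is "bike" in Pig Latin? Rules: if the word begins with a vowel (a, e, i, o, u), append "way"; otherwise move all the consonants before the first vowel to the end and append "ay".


Word: "bike"
Starts with consonant(s) → move to end, add 'ay'
Consonant cluster: "b"
Pig Latin = "ikebay"


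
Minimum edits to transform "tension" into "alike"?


Word 1: "tension" (length 7)
Word 2: "alike" (length 5)
One optimal edit sequence (insert/delete/substitute each cost 1):
  1. delete 't'  (+1)
  2. delete 'e'  (+1)
  3. substitute 'n' -> 'a'  (+1)
  4. substitute 's' -> 'l'  (+1)
  5. keep 'i'
  6. substitute 'o' -> 'k'  (+1)
  7. substitute 'n' -> 'e'  (+1)
Total edit operations: 6
Edit distance = 6


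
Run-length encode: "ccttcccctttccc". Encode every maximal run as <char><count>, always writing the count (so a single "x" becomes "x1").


String: "ccttcccctttccc"
Scanning for consecutive runs:
  'c' x 2
  't' x 2
  'c' x 4
  't' x 3
  'c' x 3
RLE = "c2t2c4t3c3"


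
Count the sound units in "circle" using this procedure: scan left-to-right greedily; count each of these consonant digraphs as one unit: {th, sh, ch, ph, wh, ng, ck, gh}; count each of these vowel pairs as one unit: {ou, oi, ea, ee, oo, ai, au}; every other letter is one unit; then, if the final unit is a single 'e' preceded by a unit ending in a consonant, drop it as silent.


Word: "circle" (6 letters)
Left-to-right scan:
  1. 'c' (letter)
  2. 'i' (letter)
  3. 'r' (letter)
  4. 'c' (letter)
  5. 'l' (letter)
  6. 'e' (letter)
Units from scan: 6
Final unit is 'e' after a consonant -> drop as silent (-1)
Sound units = 5 units


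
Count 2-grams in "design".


Word: "design" (length 6)
Number of 2-grams = length - 2 + 1 = 6 - 2 + 1
= 5


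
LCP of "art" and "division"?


Word 1: "art"
Word 2: "division"
Comparing from start:
  Pos 0: 'a' != 'd' (stop)
LCP = "" (length 0)


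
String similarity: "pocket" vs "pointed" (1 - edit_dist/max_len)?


Word 1: "pocket" (length 6)
Word 2: "pointed" (length 7)
One optimal edit sequence:
  1. keep 'p'
  2. keep 'o'
  3. insert 'i'  (+1)
  4. substitute 'c' -> 'n'  (+1)
  5. substitute 'k' -> 't'  (+1)
  6. keep 'e'
  7. substitute 't' -> 'd'  (+1)
Edit distance = 4
Max length = max(6, 7) = 7
Similarity = 1 - 4/7
= 0.4286


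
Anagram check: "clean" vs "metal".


Word 1: "clean" → sorted: aceln
Word 2: "metal" → sorted: aelmt
Same letters? aceln != aelmt
Anagram = No


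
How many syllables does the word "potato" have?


Word: "potato"
Syllable breakdown: po / ta / to
Counting: 3 parts
= 3 syllables


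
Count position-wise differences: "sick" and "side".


Comparing character by character (same length = 4):
  Pos 0: 's' vs 's' =
  Pos 1: 'i' vs 'i' =
  Pos 2: 'c' vs 'd' !=
  Pos 3: 'k' vs 'e' !=
Hamming distance = 2


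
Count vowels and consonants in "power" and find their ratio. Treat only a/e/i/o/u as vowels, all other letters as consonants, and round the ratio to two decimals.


Word: "power"
Vowels (a,e,i,o,u): 2
Consonants: 3
Ratio = 2/3
= 0.67


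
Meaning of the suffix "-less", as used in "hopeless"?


Suffix: -less
As in: hopeless -> hope + -less
Meaning = without


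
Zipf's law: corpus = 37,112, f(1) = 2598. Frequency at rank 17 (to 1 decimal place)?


Zipf's law: f(r) = f(1) / r
f(1) = 2598
f(17) = 2598 / 17
= 152.8 occurrences
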